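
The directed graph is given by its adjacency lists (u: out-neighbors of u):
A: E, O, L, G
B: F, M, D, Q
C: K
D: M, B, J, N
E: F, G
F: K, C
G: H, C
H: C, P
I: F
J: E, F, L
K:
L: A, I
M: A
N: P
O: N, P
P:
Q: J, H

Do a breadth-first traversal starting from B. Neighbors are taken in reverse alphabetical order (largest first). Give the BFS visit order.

B → Q → M → F → D → J → H → A → K → C → N → L → E → P → O → G → I

Visit B; enqueue Q, M, F, D → queue [Q, M, F, D]
Visit Q; enqueue J, H → queue [M, F, D, J, H]
Visit M; enqueue A → queue [F, D, J, H, A]
Visit F; enqueue K, C → queue [D, J, H, A, K, C]
Visit D; enqueue N → queue [J, H, A, K, C, N]
Visit J; enqueue L, E → queue [H, A, K, C, N, L, E]
Visit H; enqueue P → queue [A, K, C, N, L, E, P]
Visit A; enqueue O, G → queue [K, C, N, L, E, P, O, G]
Visit K → queue [C, N, L, E, P, O, G]
Visit C → queue [N, L, E, P, O, G]
Visit N → queue [L, E, P, O, G]
Visit L; enqueue I → queue [E, P, O, G, I]
Visit E → queue [P, O, G, I]
Visit P → queue [O, G, I]
Visit O → queue [G, I]
Visit G → queue [I]
Visit I → queue []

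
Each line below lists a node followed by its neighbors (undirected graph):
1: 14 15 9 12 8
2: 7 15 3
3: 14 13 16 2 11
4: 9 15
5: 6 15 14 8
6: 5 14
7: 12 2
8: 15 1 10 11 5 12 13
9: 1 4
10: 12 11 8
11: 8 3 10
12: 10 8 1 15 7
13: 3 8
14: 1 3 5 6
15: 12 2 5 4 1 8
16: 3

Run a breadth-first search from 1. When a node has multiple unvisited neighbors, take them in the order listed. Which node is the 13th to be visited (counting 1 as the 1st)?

Visit 1; enqueue 14, 15, 9, 12, 8 → queue [14, 15, 9, 12, 8]
Visit 14; enqueue 3, 5, 6 → queue [15, 9, 12, 8, 3, 5, 6]
Visit 15; enqueue 2, 4 → queue [9, 12, 8, 3, 5, 6, 2, 4]
Visit 9 → queue [12, 8, 3, 5, 6, 2, 4]
Visit 12; enqueue 10, 7 → queue [8, 3, 5, 6, 2, 4, 10, 7]
Visit 8; enqueue 11, 13 → queue [3, 5, 6, 2, 4, 10, 7, 11, 13]
Visit 3; enqueue 16 → queue [5, 6, 2, 4, 10, 7, 11, 13, 16]
Visit 5 → queue [6, 2, 4, 10, 7, 11, 13, 16]
Visit 6 → queue [2, 4, 10, 7, 11, 13, 16]
Visit 2 → queue [4, 10, 7, 11, 13, 16]
Visit 4 → queue [10, 7, 11, 13, 16]
Visit 10 → queue [7, 11, 13, 16]
Visit 7 → queue [11, 13, 16]
Visit 11 → queue [13, 16]
Visit 13 → queue [16]
Visit 16 → queue []

Visit order: 1, 14, 15, 9, 12, 8, 3, 5, 6, 2, 4, 10, 7, 11, 13, 16

7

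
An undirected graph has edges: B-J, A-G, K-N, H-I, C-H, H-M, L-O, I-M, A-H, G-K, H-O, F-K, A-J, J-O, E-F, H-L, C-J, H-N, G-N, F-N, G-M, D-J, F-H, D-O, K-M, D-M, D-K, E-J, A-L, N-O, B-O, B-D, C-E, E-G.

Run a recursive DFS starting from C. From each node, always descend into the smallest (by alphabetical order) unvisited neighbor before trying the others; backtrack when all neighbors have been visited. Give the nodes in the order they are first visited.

C, E, F, H, A, G, K, D, B, J, O, L, N, M, I

Visit C
C → E
E → F
F → H
H → A
A → G
G → K
K → D
D → B
B → J
J → O
O → L
O → N
D → M
M → I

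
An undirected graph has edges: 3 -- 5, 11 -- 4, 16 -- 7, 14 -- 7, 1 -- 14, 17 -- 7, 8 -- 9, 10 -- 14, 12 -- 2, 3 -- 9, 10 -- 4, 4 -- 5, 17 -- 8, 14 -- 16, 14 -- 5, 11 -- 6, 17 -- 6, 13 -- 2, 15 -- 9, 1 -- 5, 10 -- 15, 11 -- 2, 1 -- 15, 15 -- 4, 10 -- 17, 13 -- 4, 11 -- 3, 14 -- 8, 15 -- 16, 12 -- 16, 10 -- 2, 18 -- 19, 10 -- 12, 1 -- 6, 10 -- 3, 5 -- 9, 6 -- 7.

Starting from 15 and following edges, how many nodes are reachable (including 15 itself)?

17

BFS from 15 visits: 15, 16, 10, 9, 4, 1, 14, 12, 7, 17, 3, 2, 8, 5, 13, 11, 6
Reachable nodes: 17 of 19 total.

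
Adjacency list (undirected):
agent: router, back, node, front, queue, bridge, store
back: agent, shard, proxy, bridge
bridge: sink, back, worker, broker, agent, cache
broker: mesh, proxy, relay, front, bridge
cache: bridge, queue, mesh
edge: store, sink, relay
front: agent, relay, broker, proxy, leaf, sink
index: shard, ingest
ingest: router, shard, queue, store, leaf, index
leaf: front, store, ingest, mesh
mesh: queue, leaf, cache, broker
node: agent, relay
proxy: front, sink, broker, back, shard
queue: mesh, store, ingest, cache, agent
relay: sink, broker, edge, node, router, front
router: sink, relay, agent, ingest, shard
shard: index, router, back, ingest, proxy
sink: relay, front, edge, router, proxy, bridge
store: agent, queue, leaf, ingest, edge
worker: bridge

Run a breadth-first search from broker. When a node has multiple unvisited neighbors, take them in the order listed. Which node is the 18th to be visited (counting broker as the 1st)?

Visit broker; enqueue mesh, proxy, relay, front, bridge → queue [mesh, proxy, relay, front, bridge]
Visit mesh; enqueue queue, leaf, cache → queue [proxy, relay, front, bridge, queue, leaf, cache]
Visit proxy; enqueue sink, back, shard → queue [relay, front, bridge, queue, leaf, cache, sink, back, shard]
Visit relay; enqueue edge, node, router → queue [front, bridge, queue, leaf, cache, sink, back, shard, edge, node, router]
Visit front; enqueue agent → queue [bridge, queue, leaf, cache, sink, back, shard, edge, node, router, agent]
Visit bridge; enqueue worker → queue [queue, leaf, cache, sink, back, shard, edge, node, router, agent, worker]
Visit queue; enqueue store, ingest → queue [leaf, cache, sink, back, shard, edge, node, router, agent, worker, store, ingest]
Visit leaf → queue [cache, sink, back, shard, edge, node, router, agent, worker, store, ingest]
Visit cache → queue [sink, back, shard, edge, node, router, agent, worker, store, ingest]
Visit sink → queue [back, shard, edge, node, router, agent, worker, store, ingest]
Visit back → queue [shard, edge, node, router, agent, worker, store, ingest]
Visit shard; enqueue index → queue [edge, node, router, agent, worker, store, ingest, index]
Visit edge → queue [node, router, agent, worker, store, ingest, index]
Visit node → queue [router, agent, worker, store, ingest, index]
Visit router → queue [agent, worker, store, ingest, index]
Visit agent → queue [worker, store, ingest, index]
Visit worker → queue [store, ingest, index]
Visit store → queue [ingest, index]
Visit ingest → queue [index]
Visit index → queue []

Visit order: broker, mesh, proxy, relay, front, bridge, queue, leaf, cache, sink, back, shard, edge, node, router, agent, worker, store, ingest, index

store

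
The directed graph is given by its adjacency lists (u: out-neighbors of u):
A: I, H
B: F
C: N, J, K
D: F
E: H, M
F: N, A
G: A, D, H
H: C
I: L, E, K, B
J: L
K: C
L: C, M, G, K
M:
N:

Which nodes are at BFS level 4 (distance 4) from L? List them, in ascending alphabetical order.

Level 0: L
Level 1: C, G, K, M
Level 2: A, D, H, J, N
Level 3: F, I
Level 4: B, E

B, E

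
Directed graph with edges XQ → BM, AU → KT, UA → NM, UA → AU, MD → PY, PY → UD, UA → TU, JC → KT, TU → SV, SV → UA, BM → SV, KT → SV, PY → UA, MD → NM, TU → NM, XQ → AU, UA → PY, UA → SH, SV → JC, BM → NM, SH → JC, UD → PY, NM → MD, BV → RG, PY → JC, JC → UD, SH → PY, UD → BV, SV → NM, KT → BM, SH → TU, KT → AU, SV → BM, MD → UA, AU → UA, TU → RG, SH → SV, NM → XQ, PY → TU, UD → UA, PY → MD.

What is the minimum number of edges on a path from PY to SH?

Level 0: PY
Level 1: JC, MD, TU, UA, UD
Level 2: AU, BV, KT, NM, RG, SH, SV
Level 3: BM, XQ
SH first appears at level 2.

2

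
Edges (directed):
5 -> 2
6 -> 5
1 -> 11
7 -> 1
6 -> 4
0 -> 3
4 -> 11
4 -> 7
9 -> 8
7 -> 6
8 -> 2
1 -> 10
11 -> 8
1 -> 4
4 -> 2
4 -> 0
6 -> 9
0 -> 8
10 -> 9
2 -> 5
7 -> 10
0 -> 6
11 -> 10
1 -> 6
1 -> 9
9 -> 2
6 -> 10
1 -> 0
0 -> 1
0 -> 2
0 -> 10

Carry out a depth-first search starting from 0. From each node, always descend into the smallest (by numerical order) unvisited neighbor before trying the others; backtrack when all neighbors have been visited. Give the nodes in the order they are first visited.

Visit 0
0 → 1
1 → 4
4 → 2
2 → 5
4 → 7
7 → 6
6 → 9
9 → 8
6 → 10
4 → 11
0 → 3

0, 1, 4, 2, 5, 7, 6, 9, 8, 10, 11, 3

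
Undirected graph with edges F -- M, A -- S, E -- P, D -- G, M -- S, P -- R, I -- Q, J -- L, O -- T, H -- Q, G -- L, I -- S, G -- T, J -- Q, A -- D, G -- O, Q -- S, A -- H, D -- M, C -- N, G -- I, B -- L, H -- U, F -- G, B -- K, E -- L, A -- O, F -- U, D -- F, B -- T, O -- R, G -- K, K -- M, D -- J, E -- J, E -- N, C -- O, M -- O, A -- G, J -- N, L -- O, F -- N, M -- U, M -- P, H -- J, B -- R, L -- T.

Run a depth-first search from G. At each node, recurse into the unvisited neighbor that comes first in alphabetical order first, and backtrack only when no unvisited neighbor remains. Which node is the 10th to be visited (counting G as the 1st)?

J

Visit G
G → A
A → D
D → F
F → M
M → K
K → B
B → L
L → E
E → J
J → H
H → Q
Q → I
I → S
H → U
J → N
N → C
C → O
O → R
R → P
O → T

Visit order: G, A, D, F, M, K, B, L, E, J, H, Q, I, S, U, N, C, O, R, P, T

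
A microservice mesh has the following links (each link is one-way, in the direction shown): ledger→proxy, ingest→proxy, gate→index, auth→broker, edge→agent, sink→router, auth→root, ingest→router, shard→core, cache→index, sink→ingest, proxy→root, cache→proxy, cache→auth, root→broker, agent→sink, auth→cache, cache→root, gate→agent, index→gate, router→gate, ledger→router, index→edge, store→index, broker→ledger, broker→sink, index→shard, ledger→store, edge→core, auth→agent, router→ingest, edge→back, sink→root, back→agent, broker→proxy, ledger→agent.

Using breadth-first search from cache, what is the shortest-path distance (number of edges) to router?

Level 0: cache
Level 1: auth, index, proxy, root
Level 2: agent, broker, edge, gate, shard
Level 3: back, core, ledger, sink
Level 4: ingest, router, store
router first appears at level 4.

4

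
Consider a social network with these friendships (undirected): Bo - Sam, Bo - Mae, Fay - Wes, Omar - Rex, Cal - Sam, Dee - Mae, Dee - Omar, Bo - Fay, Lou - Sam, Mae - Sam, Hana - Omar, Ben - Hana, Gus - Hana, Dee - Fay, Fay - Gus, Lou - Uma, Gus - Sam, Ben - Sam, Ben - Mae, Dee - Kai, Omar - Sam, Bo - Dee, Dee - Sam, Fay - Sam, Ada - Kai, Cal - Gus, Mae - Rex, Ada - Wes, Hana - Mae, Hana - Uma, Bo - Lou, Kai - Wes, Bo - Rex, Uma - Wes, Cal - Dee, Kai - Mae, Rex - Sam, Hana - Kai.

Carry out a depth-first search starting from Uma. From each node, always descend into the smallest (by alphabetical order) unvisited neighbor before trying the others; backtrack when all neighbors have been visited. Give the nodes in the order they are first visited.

Uma → Hana → Ben → Mae → Bo → Dee → Cal → Gus → Fay → Sam → Lou → Omar → Rex → Wes → Ada → Kai

Visit Uma
Uma → Hana
Hana → Ben
Ben → Mae
Mae → Bo
Bo → Dee
Dee → Cal
Cal → Gus
Gus → Fay
Fay → Sam
Sam → Lou
Sam → Omar
Omar → Rex
Fay → Wes
Wes → Ada
Ada → Kai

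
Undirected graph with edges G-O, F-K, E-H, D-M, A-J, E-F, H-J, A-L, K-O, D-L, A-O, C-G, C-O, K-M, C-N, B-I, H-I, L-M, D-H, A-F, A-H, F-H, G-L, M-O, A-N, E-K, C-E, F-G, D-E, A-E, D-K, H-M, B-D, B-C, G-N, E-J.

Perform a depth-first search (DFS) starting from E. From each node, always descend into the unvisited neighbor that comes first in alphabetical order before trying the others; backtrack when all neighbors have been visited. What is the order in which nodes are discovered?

Visit E
E → A
A → F
F → G
G → C
C → B
B → D
D → H
H → I
H → J
H → M
M → K
K → O
M → L
C → N

E -> A -> F -> G -> C -> B -> D -> H -> I -> J -> M -> K -> O -> L -> N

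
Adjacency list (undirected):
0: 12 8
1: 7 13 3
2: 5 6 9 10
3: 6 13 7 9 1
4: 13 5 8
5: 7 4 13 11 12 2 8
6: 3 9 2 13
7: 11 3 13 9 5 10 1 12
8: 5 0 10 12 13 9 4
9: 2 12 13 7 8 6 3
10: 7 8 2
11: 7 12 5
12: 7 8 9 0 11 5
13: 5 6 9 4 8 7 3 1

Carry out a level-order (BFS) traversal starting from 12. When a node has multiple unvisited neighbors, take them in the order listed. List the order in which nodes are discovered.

Visit 12; enqueue 7, 8, 9, 0, 11, 5 → queue [7, 8, 9, 0, 11, 5]
Visit 7; enqueue 3, 13, 10, 1 → queue [8, 9, 0, 11, 5, 3, 13, 10, 1]
Visit 8; enqueue 4 → queue [9, 0, 11, 5, 3, 13, 10, 1, 4]
Visit 9; enqueue 2, 6 → queue [0, 11, 5, 3, 13, 10, 1, 4, 2, 6]
Visit 0 → queue [11, 5, 3, 13, 10, 1, 4, 2, 6]
Visit 11 → queue [5, 3, 13, 10, 1, 4, 2, 6]
Visit 5 → queue [3, 13, 10, 1, 4, 2, 6]
Visit 3 → queue [13, 10, 1, 4, 2, 6]
Visit 13 → queue [10, 1, 4, 2, 6]
Visit 10 → queue [1, 4, 2, 6]
Visit 1 → queue [4, 2, 6]
Visit 4 → queue [2, 6]
Visit 2 → queue [6]
Visit 6 → queue []

12 → 7 → 8 → 9 → 0 → 11 → 5 → 3 → 13 → 10 → 1 → 4 → 2 → 6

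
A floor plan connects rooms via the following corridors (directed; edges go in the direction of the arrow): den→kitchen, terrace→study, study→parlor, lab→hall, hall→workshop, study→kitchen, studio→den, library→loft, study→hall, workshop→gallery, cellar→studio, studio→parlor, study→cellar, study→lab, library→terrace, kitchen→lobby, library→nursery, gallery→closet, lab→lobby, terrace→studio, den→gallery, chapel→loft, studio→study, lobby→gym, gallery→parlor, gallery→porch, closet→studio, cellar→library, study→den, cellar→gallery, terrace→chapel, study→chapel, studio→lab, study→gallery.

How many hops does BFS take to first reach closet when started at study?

2

Level 0: study
Level 1: cellar, chapel, den, gallery, hall, kitchen, lab, parlor
Level 2: closet, library, lobby, loft, porch, studio, workshop
Level 3: gym, nursery, terrace
closet first appears at level 2.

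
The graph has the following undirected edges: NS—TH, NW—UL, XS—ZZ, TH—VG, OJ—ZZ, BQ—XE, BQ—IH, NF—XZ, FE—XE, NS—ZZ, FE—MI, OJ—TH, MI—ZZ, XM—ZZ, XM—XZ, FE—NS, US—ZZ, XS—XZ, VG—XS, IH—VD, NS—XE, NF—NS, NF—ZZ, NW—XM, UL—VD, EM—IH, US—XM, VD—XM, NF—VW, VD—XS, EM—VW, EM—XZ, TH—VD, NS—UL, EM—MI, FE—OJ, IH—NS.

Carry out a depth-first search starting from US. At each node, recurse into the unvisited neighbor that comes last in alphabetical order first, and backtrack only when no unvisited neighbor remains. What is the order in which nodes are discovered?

US, ZZ, XS, XZ, XM, VD, UL, NW, NS, XE, FE, OJ, TH, VG, MI, EM, VW, NF, IH, BQ

Visit US
US → ZZ
ZZ → XS
XS → XZ
XZ → XM
XM → VD
VD → UL
UL → NW
UL → NS
NS → XE
XE → FE
FE → OJ
OJ → TH
TH → VG
FE → MI
MI → EM
EM → VW
VW → NF
EM → IH
IH → BQ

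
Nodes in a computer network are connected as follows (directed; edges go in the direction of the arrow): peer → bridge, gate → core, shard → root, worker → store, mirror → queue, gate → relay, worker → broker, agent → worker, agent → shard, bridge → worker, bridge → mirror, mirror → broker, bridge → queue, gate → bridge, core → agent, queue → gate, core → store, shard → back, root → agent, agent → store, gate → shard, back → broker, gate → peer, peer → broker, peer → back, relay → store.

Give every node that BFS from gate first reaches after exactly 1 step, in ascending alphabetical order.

Level 0: gate
Level 1: bridge, core, peer, relay, shard
Level 2: agent, back, broker, mirror, queue, root, store, worker

bridge, core, peer, relay, shard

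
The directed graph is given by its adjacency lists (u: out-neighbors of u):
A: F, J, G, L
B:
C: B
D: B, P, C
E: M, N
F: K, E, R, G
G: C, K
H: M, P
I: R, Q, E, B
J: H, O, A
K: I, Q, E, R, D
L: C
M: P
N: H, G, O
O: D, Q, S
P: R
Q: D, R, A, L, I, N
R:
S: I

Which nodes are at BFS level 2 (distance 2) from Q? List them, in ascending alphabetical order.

B, C, E, F, G, H, J, O, P

Level 0: Q
Level 1: A, D, I, L, N, R
Level 2: B, C, E, F, G, H, J, O, P
Level 3: K, M, S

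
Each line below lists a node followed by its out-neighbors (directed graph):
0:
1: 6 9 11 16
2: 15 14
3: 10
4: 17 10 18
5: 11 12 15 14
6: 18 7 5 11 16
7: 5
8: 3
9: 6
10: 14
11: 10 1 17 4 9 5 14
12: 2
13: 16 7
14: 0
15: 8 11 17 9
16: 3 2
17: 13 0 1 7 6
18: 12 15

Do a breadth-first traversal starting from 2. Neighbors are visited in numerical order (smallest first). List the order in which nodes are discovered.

Visit 2; enqueue 14, 15 → queue [14, 15]
Visit 14; enqueue 0 → queue [15, 0]
Visit 15; enqueue 8, 9, 11, 17 → queue [0, 8, 9, 11, 17]
Visit 0 → queue [8, 9, 11, 17]
Visit 8; enqueue 3 → queue [9, 11, 17, 3]
Visit 9; enqueue 6 → queue [11, 17, 3, 6]
Visit 11; enqueue 1, 4, 5, 10 → queue [17, 3, 6, 1, 4, 5, 10]
Visit 17; enqueue 7, 13 → queue [3, 6, 1, 4, 5, 10, 7, 13]
Visit 3 → queue [6, 1, 4, 5, 10, 7, 13]
Visit 6; enqueue 16, 18 → queue [1, 4, 5, 10, 7, 13, 16, 18]
Visit 1 → queue [4, 5, 10, 7, 13, 16, 18]
Visit 4 → queue [5, 10, 7, 13, 16, 18]
Visit 5; enqueue 12 → queue [10, 7, 13, 16, 18, 12]
Visit 10 → queue [7, 13, 16, 18, 12]
Visit 7 → queue [13, 16, 18, 12]
Visit 13 → queue [16, 18, 12]
Visit 16 → queue [18, 12]
Visit 18 → queue [12]
Visit 12 → queue []

2, 14, 15, 0, 8, 9, 11, 17, 3, 6, 1, 4, 5, 10, 7, 13, 16, 18, 12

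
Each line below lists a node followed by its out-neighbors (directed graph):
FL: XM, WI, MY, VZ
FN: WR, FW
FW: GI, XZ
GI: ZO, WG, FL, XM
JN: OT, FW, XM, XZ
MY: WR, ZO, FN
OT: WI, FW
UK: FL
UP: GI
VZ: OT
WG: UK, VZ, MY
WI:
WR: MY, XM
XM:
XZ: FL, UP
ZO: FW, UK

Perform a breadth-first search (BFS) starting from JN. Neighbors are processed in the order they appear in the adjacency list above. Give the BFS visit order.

JN → OT → FW → XM → XZ → WI → GI → FL → UP → ZO → WG → MY → VZ → UK → WR → FN

Visit JN; enqueue OT, FW, XM, XZ → queue [OT, FW, XM, XZ]
Visit OT; enqueue WI → queue [FW, XM, XZ, WI]
Visit FW; enqueue GI → queue [XM, XZ, WI, GI]
Visit XM → queue [XZ, WI, GI]
Visit XZ; enqueue FL, UP → queue [WI, GI, FL, UP]
Visit WI → queue [GI, FL, UP]
Visit GI; enqueue ZO, WG → queue [FL, UP, ZO, WG]
Visit FL; enqueue MY, VZ → queue [UP, ZO, WG, MY, VZ]
Visit UP → queue [ZO, WG, MY, VZ]
Visit ZO; enqueue UK → queue [WG, MY, VZ, UK]
Visit WG → queue [MY, VZ, UK]
Visit MY; enqueue WR, FN → queue [VZ, UK, WR, FN]
Visit VZ → queue [UK, WR, FN]
Visit UK → queue [WR, FN]
Visit WR → queue [FN]
Visit FN → queue []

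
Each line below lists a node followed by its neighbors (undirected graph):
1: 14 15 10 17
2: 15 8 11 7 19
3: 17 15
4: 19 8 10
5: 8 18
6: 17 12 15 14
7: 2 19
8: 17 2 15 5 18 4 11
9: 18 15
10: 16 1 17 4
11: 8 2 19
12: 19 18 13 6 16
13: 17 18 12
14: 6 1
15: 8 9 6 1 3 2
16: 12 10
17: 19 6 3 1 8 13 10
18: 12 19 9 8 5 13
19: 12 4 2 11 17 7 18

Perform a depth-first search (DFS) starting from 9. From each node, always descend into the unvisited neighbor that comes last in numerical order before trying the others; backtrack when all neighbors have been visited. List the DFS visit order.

Visit 9
9 → 18
18 → 19
19 → 17
17 → 13
13 → 12
12 → 16
16 → 10
10 → 4
4 → 8
8 → 15
15 → 6
6 → 14
14 → 1
15 → 3
15 → 2
2 → 11
2 → 7
8 → 5

9 -> 18 -> 19 -> 17 -> 13 -> 12 -> 16 -> 10 -> 4 -> 8 -> 15 -> 6 -> 14 -> 1 -> 3 -> 2 -> 11 -> 7 -> 5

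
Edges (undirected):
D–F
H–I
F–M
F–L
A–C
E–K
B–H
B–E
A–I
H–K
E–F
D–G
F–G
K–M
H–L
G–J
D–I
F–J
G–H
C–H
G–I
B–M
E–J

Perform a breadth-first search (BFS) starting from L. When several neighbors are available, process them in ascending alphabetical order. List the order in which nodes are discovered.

Visit L; enqueue F, H → queue [F, H]
Visit F; enqueue D, E, G, J, M → queue [H, D, E, G, J, M]
Visit H; enqueue B, C, I, K → queue [D, E, G, J, M, B, C, I, K]
Visit D → queue [E, G, J, M, B, C, I, K]
Visit E → queue [G, J, M, B, C, I, K]
Visit G → queue [J, M, B, C, I, K]
Visit J → queue [M, B, C, I, K]
Visit M → queue [B, C, I, K]
Visit B → queue [C, I, K]
Visit C; enqueue A → queue [I, K, A]
Visit I → queue [K, A]
Visit K → queue [A]
Visit A → queue []

L → F → H → D → E → G → J → M → B → C → I → K → A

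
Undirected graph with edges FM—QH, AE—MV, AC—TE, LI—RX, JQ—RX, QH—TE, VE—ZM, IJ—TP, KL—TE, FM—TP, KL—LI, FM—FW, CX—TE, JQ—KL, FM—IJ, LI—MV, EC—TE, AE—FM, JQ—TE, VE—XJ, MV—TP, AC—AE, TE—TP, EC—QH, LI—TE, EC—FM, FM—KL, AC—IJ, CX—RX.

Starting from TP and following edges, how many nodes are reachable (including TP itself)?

BFS from TP visits: TP, FM, IJ, MV, TE, AE, EC, FW, KL, QH, AC, LI, CX, JQ, RX
Reachable nodes: 15 of 18 total.

15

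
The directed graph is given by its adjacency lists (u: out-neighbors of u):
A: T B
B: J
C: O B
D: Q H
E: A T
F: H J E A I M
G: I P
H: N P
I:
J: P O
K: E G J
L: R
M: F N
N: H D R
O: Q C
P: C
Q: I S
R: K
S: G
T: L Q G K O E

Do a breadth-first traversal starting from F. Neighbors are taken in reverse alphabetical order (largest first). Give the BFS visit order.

F, M, J, I, H, E, A, N, P, O, T, B, R, D, C, Q, L, K, G, S

Visit F; enqueue M, J, I, H, E, A → queue [M, J, I, H, E, A]
Visit M; enqueue N → queue [J, I, H, E, A, N]
Visit J; enqueue P, O → queue [I, H, E, A, N, P, O]
Visit I → queue [H, E, A, N, P, O]
Visit H → queue [E, A, N, P, O]
Visit E; enqueue T → queue [A, N, P, O, T]
Visit A; enqueue B → queue [N, P, O, T, B]
Visit N; enqueue R, D → queue [P, O, T, B, R, D]
Visit P; enqueue C → queue [O, T, B, R, D, C]
Visit O; enqueue Q → queue [T, B, R, D, C, Q]
Visit T; enqueue L, K, G → queue [B, R, D, C, Q, L, K, G]
Visit B → queue [R, D, C, Q, L, K, G]
Visit R → queue [D, C, Q, L, K, G]
Visit D → queue [C, Q, L, K, G]
Visit C → queue [Q, L, K, G]
Visit Q; enqueue S → queue [L, K, G, S]
Visit L → queue [K, G, S]
Visit K → queue [G, S]
Visit G → queue [S]
Visit S → queue []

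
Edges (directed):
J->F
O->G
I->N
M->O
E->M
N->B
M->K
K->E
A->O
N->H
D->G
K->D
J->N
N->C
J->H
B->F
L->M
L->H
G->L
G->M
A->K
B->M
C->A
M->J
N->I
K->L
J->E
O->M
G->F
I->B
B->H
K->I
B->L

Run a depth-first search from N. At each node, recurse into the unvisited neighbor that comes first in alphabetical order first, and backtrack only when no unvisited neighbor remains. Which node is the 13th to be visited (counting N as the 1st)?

Visit N
N → B
B → F
B → H
B → L
L → M
M → J
J → E
M → K
K → D
D → G
K → I
M → O
N → C
C → A

Visit order: N, B, F, H, L, M, J, E, K, D, G, I, O, C, A

O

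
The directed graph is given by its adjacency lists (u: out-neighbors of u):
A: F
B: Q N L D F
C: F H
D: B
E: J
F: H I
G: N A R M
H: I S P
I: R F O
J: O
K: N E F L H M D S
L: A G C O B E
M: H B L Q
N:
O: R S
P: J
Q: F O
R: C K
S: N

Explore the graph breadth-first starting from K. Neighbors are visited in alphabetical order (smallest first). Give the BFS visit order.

K → D → E → F → H → L → M → N → S → B → J → I → P → A → C → G → O → Q → R

Visit K; enqueue D, E, F, H, L, M, N, S → queue [D, E, F, H, L, M, N, S]
Visit D; enqueue B → queue [E, F, H, L, M, N, S, B]
Visit E; enqueue J → queue [F, H, L, M, N, S, B, J]
Visit F; enqueue I → queue [H, L, M, N, S, B, J, I]
Visit H; enqueue P → queue [L, M, N, S, B, J, I, P]
Visit L; enqueue A, C, G, O → queue [M, N, S, B, J, I, P, A, C, G, O]
Visit M; enqueue Q → queue [N, S, B, J, I, P, A, C, G, O, Q]
Visit N → queue [S, B, J, I, P, A, C, G, O, Q]
Visit S → queue [B, J, I, P, A, C, G, O, Q]
Visit B → queue [J, I, P, A, C, G, O, Q]
Visit J → queue [I, P, A, C, G, O, Q]
Visit I; enqueue R → queue [P, A, C, G, O, Q, R]
Visit P → queue [A, C, G, O, Q, R]
Visit A → queue [C, G, O, Q, R]
Visit C → queue [G, O, Q, R]
Visit G → queue [O, Q, R]
Visit O → queue [Q, R]
Visit Q → queue [R]
Visit R → queue []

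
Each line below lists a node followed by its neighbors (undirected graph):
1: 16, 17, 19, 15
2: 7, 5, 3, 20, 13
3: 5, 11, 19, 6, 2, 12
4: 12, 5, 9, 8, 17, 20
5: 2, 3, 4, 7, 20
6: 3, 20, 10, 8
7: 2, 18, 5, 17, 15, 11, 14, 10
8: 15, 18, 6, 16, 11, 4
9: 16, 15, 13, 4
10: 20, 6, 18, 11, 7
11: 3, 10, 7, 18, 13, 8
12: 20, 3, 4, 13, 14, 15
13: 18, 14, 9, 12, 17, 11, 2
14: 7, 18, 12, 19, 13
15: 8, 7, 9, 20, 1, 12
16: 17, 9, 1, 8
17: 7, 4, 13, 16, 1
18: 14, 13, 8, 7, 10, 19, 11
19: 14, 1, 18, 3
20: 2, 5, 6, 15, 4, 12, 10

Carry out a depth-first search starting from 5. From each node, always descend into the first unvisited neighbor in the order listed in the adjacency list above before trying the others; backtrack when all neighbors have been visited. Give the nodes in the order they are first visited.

5 2 7 18 14 12 20 6 3 11 10 13 9 16 17 4 8 15 1 19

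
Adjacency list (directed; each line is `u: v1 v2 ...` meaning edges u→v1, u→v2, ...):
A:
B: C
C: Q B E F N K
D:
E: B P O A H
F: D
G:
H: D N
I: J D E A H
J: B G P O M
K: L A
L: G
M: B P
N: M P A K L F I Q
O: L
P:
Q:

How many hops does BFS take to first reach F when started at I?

Level 0: I
Level 1: A, D, E, H, J
Level 2: B, G, M, N, O, P
Level 3: C, F, K, L, Q
F first appears at level 3.

3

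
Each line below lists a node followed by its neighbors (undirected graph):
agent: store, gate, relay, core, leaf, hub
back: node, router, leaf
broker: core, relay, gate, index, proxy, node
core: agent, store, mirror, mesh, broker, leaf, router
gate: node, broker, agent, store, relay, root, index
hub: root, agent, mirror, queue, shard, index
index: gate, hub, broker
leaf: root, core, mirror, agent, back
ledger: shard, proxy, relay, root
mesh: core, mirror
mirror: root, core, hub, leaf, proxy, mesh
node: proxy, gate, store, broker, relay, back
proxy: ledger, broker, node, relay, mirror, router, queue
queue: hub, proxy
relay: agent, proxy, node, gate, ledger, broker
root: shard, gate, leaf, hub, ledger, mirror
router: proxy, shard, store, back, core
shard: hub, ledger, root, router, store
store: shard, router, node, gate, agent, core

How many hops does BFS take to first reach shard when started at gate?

Level 0: gate
Level 1: agent, broker, index, node, relay, root, store
Level 2: back, core, hub, leaf, ledger, mirror, proxy, router, shard
Level 3: mesh, queue
shard first appears at level 2.

2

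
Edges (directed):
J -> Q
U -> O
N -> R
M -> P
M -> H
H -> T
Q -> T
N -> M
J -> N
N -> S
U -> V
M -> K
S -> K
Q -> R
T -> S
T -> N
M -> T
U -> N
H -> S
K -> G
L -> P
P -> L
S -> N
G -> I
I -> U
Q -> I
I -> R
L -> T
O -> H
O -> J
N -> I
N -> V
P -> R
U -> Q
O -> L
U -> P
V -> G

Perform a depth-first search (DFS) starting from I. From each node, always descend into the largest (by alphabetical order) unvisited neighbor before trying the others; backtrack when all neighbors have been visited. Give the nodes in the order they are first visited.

Visit I
I → U
U → V
V → G
U → Q
Q → T
T → S
S → N
N → R
N → M
M → P
P → L
M → K
M → H
U → O
O → J

I → U → V → G → Q → T → S → N → R → M → P → L → K → H → O → J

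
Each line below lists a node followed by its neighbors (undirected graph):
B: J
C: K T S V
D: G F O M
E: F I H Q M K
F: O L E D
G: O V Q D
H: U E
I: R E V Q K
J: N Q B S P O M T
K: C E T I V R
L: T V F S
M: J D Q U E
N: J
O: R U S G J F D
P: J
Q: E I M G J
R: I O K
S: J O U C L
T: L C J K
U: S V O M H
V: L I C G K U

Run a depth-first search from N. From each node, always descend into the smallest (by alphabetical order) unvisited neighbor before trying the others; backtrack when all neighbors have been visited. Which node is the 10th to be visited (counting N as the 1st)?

Visit N
N → J
J → B
J → M
M → D
D → F
F → E
E → H
H → U
U → O
O → G
G → Q
Q → I
I → K
K → C
C → S
S → L
L → T
L → V
K → R
J → P

Visit order: N, J, B, M, D, F, E, H, U, O, G, Q, I, K, C, S, L, T, V, R, P

O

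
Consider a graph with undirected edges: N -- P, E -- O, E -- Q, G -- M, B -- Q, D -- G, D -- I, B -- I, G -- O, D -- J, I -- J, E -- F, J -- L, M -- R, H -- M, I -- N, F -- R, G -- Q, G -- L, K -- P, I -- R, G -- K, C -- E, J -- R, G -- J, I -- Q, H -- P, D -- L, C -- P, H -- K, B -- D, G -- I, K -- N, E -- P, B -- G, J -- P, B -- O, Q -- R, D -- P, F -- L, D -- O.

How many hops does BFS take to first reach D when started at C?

Level 0: C
Level 1: E, P
Level 2: D, F, H, J, K, N, O, Q
Level 3: B, G, I, L, M, R
D first appears at level 2.

2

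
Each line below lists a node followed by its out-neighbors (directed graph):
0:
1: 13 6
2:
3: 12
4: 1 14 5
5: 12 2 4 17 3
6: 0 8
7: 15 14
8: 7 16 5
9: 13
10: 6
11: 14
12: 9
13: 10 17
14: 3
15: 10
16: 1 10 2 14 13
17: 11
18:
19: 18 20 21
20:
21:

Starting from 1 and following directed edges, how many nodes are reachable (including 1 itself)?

BFS from 1 visits: 1, 6, 13, 0, 8, 10, 17, 5, 7, 16, 11, 2, 3, 4, 12, 14, 15, 9
Reachable nodes: 18 of 22 total.

18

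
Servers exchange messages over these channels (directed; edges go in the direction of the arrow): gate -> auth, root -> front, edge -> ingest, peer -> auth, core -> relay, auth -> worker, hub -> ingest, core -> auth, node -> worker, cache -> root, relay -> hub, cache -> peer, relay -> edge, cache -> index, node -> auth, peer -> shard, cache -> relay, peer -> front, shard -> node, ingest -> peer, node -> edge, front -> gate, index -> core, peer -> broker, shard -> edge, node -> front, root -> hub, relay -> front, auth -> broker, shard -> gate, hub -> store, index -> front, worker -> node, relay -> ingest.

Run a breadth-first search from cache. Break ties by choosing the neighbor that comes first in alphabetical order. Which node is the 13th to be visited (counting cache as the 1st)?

ingest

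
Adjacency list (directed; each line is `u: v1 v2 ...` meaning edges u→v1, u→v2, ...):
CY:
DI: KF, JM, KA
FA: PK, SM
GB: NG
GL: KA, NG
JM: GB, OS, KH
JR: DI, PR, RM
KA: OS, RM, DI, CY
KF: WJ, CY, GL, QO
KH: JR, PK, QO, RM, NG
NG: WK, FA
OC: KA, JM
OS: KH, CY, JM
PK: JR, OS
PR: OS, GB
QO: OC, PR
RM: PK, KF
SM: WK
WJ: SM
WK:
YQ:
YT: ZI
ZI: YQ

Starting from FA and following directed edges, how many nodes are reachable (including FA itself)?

20

BFS from FA visits: FA, PK, SM, JR, OS, WK, DI, PR, RM, KH, CY, JM, KF, KA, GB, QO, NG, WJ, GL, OC
Reachable nodes: 20 of 23 total.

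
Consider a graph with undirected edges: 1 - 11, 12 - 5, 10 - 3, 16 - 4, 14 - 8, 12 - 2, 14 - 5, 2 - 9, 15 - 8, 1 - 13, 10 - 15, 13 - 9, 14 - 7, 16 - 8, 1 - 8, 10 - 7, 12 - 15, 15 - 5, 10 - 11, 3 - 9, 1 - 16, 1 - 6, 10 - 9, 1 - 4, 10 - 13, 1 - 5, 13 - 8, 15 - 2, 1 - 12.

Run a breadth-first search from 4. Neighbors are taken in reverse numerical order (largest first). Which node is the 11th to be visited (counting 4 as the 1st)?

14

Visit 4; enqueue 16, 1 → queue [16, 1]
Visit 16; enqueue 8 → queue [1, 8]
Visit 1; enqueue 13, 12, 11, 6, 5 → queue [8, 13, 12, 11, 6, 5]
Visit 8; enqueue 15, 14 → queue [13, 12, 11, 6, 5, 15, 14]
Visit 13; enqueue 10, 9 → queue [12, 11, 6, 5, 15, 14, 10, 9]
Visit 12; enqueue 2 → queue [11, 6, 5, 15, 14, 10, 9, 2]
Visit 11 → queue [6, 5, 15, 14, 10, 9, 2]
Visit 6 → queue [5, 15, 14, 10, 9, 2]
Visit 5 → queue [15, 14, 10, 9, 2]
Visit 15 → queue [14, 10, 9, 2]
Visit 14; enqueue 7 → queue [10, 9, 2, 7]
Visit 10; enqueue 3 → queue [9, 2, 7, 3]
Visit 9 → queue [2, 7, 3]
Visit 2 → queue [7, 3]
Visit 7 → queue [3]
Visit 3 → queue []

Visit order: 4, 16, 1, 8, 13, 12, 11, 6, 5, 15, 14, 10, 9, 2, 7, 3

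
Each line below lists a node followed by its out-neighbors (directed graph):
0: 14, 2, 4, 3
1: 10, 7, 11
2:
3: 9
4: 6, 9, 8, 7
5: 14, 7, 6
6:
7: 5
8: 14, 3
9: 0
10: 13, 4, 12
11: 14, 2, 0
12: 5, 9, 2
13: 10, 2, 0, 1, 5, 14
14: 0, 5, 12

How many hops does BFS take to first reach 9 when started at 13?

3

Level 0: 13
Level 1: 0, 1, 2, 5, 10, 14
Level 2: 3, 4, 6, 7, 11, 12
Level 3: 8, 9
9 first appears at level 3.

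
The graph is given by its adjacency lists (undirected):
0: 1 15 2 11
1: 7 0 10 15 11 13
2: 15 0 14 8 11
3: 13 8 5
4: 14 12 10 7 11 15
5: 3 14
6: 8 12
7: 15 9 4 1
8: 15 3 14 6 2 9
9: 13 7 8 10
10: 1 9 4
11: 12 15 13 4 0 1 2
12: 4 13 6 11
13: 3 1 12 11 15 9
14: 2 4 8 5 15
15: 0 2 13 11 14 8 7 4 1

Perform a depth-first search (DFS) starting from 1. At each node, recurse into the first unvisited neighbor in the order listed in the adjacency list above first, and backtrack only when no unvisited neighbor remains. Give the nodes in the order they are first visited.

Visit 1
1 → 7
7 → 15
15 → 0
0 → 2
2 → 14
14 → 4
4 → 12
12 → 13
13 → 3
3 → 8
8 → 6
8 → 9
9 → 10
3 → 5
13 → 11

1 -> 7 -> 15 -> 0 -> 2 -> 14 -> 4 -> 12 -> 13 -> 3 -> 8 -> 6 -> 9 -> 10 -> 5 -> 11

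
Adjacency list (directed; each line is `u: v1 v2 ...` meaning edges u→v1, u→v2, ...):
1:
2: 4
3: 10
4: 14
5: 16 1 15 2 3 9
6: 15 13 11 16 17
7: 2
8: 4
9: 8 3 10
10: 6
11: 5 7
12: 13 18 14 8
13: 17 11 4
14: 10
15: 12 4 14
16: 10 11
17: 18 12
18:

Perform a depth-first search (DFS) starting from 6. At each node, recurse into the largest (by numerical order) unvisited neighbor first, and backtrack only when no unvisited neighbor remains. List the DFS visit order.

Visit 6
6 → 17
17 → 18
17 → 12
12 → 14
14 → 10
12 → 13
13 → 11
11 → 7
7 → 2
2 → 4
11 → 5
5 → 16
5 → 15
5 → 9
9 → 8
9 → 3
5 → 1

6, 17, 18, 12, 14, 10, 13, 11, 7, 2, 4, 5, 16, 15, 9, 8, 3, 1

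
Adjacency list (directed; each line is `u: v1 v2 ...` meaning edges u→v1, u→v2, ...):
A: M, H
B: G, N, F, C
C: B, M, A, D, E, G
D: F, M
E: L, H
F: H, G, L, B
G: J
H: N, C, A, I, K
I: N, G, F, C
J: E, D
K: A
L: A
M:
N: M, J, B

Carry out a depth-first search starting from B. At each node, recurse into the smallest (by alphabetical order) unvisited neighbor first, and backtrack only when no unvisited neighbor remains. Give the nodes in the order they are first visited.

B C A H I F G J D M E L N K

Visit B
B → C
C → A
A → H
H → I
I → F
F → G
G → J
J → D
D → M
J → E
E → L
I → N
H → K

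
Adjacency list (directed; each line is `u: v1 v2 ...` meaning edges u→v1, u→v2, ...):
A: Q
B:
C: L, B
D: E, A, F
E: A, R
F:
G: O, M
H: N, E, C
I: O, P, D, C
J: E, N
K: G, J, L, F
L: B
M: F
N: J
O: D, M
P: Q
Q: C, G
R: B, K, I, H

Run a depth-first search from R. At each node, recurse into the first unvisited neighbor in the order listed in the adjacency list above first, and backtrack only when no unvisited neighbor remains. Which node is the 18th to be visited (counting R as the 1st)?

H

Visit R
R → B
R → K
K → G
G → O
O → D
D → E
E → A
A → Q
Q → C
C → L
D → F
O → M
K → J
J → N
R → I
I → P
R → H

Visit order: R, B, K, G, O, D, E, A, Q, C, L, F, M, J, N, I, P, H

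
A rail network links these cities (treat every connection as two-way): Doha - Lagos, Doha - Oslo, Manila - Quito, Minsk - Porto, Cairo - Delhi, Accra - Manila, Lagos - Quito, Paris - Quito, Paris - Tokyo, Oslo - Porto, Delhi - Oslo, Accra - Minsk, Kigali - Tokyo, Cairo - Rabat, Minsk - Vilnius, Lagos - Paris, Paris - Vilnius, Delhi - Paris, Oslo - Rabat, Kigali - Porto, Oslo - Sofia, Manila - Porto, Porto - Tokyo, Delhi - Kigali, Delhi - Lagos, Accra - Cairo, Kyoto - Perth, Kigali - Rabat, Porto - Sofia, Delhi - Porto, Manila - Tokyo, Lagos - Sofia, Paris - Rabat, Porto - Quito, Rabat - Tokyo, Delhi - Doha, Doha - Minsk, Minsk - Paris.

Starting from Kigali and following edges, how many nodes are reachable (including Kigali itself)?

BFS from Kigali visits: Kigali, Delhi, Porto, Rabat, Tokyo, Cairo, Doha, Lagos, Oslo, Paris, Manila, Minsk, Quito, Sofia, Accra, Vilnius
Reachable nodes: 16 of 18 total.

16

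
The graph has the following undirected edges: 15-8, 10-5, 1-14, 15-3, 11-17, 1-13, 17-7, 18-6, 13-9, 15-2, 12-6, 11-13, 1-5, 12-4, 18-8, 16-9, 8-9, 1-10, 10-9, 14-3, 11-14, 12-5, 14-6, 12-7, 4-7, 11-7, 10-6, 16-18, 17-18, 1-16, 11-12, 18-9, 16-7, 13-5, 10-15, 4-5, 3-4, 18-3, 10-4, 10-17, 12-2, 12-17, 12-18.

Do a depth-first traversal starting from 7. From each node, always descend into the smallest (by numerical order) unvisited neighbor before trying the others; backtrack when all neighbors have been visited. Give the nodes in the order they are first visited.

Visit 7
7 → 4
4 → 3
3 → 14
14 → 1
1 → 5
5 → 10
10 → 6
6 → 12
12 → 2
2 → 15
15 → 8
8 → 9
9 → 13
13 → 11
11 → 17
17 → 18
18 → 16

7 → 4 → 3 → 14 → 1 → 5 → 10 → 6 → 12 → 2 → 15 → 8 → 9 → 13 → 11 → 17 → 18 → 16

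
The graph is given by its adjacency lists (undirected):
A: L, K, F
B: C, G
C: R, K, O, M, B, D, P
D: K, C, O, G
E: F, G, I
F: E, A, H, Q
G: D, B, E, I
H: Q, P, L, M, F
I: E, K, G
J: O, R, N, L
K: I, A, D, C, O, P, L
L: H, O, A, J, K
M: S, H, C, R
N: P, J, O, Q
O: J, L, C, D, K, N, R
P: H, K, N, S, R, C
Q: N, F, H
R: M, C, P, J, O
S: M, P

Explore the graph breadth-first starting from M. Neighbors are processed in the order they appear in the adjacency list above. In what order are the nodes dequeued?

M, S, H, C, R, P, Q, L, F, K, O, B, D, J, N, A, E, I, G

Visit M; enqueue S, H, C, R → queue [S, H, C, R]
Visit S; enqueue P → queue [H, C, R, P]
Visit H; enqueue Q, L, F → queue [C, R, P, Q, L, F]
Visit C; enqueue K, O, B, D → queue [R, P, Q, L, F, K, O, B, D]
Visit R; enqueue J → queue [P, Q, L, F, K, O, B, D, J]
Visit P; enqueue N → queue [Q, L, F, K, O, B, D, J, N]
Visit Q → queue [L, F, K, O, B, D, J, N]
Visit L; enqueue A → queue [F, K, O, B, D, J, N, A]
Visit F; enqueue E → queue [K, O, B, D, J, N, A, E]
Visit K; enqueue I → queue [O, B, D, J, N, A, E, I]
Visit O → queue [B, D, J, N, A, E, I]
Visit B; enqueue G → queue [D, J, N, A, E, I, G]
Visit D → queue [J, N, A, E, I, G]
Visit J → queue [N, A, E, I, G]
Visit N → queue [A, E, I, G]
Visit A → queue [E, I, G]
Visit E → queue [I, G]
Visit I → queue [G]
Visit G → queue []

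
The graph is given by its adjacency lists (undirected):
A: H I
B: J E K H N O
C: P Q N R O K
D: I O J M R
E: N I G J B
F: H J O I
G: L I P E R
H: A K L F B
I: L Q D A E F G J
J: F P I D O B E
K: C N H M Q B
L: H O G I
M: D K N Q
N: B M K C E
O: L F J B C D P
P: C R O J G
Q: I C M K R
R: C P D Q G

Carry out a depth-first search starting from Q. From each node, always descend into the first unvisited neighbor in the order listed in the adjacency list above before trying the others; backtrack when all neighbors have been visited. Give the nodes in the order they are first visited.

Q I L H A K C P R D O F J B E N M G

Visit Q
Q → I
I → L
L → H
H → A
H → K
K → C
C → P
P → R
R → D
D → O
O → F
F → J
J → B
B → E
E → N
N → M
E → G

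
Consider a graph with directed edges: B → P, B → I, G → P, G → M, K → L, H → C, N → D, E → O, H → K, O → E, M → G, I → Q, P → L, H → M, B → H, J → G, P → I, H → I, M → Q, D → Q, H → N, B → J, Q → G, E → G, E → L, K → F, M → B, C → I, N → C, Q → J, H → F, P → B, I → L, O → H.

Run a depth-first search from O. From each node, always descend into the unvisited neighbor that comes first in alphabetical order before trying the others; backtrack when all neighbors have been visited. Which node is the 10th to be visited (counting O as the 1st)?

Q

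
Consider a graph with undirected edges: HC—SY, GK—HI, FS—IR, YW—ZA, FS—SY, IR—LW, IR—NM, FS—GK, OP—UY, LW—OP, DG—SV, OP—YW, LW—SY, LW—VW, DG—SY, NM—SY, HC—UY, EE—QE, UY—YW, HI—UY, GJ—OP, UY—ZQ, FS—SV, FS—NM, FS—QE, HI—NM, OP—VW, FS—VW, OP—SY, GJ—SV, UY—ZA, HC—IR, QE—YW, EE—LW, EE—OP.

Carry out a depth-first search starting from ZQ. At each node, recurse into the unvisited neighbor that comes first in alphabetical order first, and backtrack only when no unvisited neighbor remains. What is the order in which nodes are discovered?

ZQ -> UY -> HC -> IR -> FS -> GK -> HI -> NM -> SY -> DG -> SV -> GJ -> OP -> EE -> LW -> VW -> QE -> YW -> ZA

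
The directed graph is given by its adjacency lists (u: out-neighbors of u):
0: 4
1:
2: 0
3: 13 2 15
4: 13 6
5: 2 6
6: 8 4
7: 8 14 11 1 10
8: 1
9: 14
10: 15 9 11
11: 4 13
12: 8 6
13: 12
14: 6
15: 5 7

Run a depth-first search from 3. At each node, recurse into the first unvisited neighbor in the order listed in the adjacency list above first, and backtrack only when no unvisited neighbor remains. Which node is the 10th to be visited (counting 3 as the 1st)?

15

Visit 3
3 → 13
13 → 12
12 → 8
8 → 1
12 → 6
6 → 4
3 → 2
2 → 0
3 → 15
15 → 5
15 → 7
7 → 14
7 → 11
7 → 10
10 → 9

Visit order: 3, 13, 12, 8, 1, 6, 4, 2, 0, 15, 5, 7, 14, 11, 10, 9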